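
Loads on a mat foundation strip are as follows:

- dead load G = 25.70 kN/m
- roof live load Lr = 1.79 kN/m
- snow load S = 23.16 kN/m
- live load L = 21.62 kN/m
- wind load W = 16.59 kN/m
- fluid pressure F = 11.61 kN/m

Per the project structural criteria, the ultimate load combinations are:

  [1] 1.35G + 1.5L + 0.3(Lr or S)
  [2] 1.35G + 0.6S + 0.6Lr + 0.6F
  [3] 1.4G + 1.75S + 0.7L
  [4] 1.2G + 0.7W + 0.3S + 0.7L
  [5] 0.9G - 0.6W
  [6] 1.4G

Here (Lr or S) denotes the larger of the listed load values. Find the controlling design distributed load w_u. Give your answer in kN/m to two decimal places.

(Lr or S) → S = 23.16 kN/m.
[1] 1.35(25.70) + 1.5(21.62) + 0.3(23.16) = 74.07
[2] 1.35(25.70) + 0.6(23.16) + 0.6(1.79) + 0.6(11.61) = 56.63
[3] 1.4(25.70) + 1.75(23.16) + 0.7(21.62) = 35.98 + 40.53 + 15.13 = 91.64
[4] 1.2(25.70) + 0.7(16.59) + 0.3(23.16) + 0.7(21.62) = 64.54
[5] 0.9(25.70) - 0.6(16.59) = 23.13 - 9.95 = 13.18
[6] 1.4(25.70) = 35.98
The controlling combination is 3, giving 91.64 kN/m.

91.64 kN/m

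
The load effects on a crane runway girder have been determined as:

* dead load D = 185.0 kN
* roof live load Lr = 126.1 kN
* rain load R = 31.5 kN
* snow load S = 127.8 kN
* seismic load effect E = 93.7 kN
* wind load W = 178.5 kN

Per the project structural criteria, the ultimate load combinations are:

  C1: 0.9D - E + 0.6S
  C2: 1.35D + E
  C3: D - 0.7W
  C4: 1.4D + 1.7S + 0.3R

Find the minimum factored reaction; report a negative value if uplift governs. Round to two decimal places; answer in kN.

60.05 kN

C1: 0.9(185.0) - 1.0(93.7) + 0.6(127.8) = 149.48
C2: 1.35(185.0) + 1.0(93.7) = 343.45
C3: 1.0(185.0) - 0.7(178.5) = 60.05
C4: 1.4(185.0) + 1.7(127.8) + 0.3(31.5) = 485.71
Combination 3 gives the minimum: 60.05 kN.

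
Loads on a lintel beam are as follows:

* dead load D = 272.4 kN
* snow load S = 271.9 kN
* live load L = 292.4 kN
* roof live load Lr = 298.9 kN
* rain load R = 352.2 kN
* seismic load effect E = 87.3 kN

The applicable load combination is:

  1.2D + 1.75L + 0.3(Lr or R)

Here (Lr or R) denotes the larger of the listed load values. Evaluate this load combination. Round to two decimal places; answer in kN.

(Lr or R) → R = 352.2 kN.
1.2(272.4) + 1.75(292.4) + 0.3(352.2) = 326.88 + 511.70 + 105.66 = 944.24
N_u = 944.24 kN.

944.24 kN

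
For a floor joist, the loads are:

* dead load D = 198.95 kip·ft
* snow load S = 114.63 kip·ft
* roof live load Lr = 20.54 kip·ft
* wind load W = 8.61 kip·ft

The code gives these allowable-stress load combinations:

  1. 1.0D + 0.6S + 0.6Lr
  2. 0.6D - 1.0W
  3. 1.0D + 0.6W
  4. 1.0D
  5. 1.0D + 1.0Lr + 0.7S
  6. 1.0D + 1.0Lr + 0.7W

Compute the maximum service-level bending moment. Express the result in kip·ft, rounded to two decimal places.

299.73 kip·ft

1. 1.0(198.95) + 0.6(114.63) + 0.6(20.54) = 198.95 + 68.78 + 12.32 = 280.05
2. 0.6(198.95) - 1.0(8.61) = 119.37 - 8.61 = 110.76
3. 1.0(198.95) + 0.6(8.61) = 198.95 + 5.17 = 204.12
4. 1.0(198.95) = 198.95
5. 1.0(198.95) + 1.0(20.54) + 0.7(114.63) = 198.95 + 20.54 + 80.24 = 299.73
6. 1.0(198.95) + 1.0(20.54) + 0.7(8.61) = 198.95 + 20.54 + 6.03 = 225.52
Maximum is from combination 5.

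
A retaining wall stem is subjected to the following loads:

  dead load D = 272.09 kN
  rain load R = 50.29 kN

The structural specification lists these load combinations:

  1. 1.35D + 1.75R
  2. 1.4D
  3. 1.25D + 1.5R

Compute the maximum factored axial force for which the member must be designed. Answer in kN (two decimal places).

1. 1.35(272.09) + 1.75(50.29) = 455.33
2. 1.4(272.09) = 380.93
3. 1.25(272.09) + 1.5(50.29) = 415.55
Maximum is from combination 1.

455.33 kN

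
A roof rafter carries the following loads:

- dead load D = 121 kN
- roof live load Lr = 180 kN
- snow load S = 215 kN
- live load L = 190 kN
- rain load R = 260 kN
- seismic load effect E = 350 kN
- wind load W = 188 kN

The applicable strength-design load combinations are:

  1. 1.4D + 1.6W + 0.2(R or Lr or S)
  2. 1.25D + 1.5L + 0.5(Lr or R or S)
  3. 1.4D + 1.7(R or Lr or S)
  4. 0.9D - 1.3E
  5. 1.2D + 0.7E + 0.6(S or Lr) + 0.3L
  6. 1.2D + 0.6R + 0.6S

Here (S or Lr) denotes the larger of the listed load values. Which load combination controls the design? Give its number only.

(R or Lr or S) → R = 260 kN; (Lr or R or S) → R = 260 kN; (S or Lr) → S = 215 kN.
1. 1.4(121) + 1.6(188) + 0.2(260) = 169.4 + 300.8 + 52.0 = 522.2
2. 1.25(121) + 1.5(190) + 0.5(260) = 151.3 + 285.0 + 130.0 = 566.3
3. 1.4(121) + 1.7(260) = 169.4 + 442.0 = 611.4
4. 0.9(121) - 1.3(350) = 108.9 - 455.0 = -346.1
5. 1.2(121) + 0.7(350) + 0.6(215) + 0.3(190) = 145.2 + 245.0 + 129.0 + 57.0 = 576.2
6. 1.2(121) + 0.6(260) + 0.6(215) = 145.2 + 156.0 + 129.0 = 430.2
The largest value is 611.4 kN from combination 3.

Combination 3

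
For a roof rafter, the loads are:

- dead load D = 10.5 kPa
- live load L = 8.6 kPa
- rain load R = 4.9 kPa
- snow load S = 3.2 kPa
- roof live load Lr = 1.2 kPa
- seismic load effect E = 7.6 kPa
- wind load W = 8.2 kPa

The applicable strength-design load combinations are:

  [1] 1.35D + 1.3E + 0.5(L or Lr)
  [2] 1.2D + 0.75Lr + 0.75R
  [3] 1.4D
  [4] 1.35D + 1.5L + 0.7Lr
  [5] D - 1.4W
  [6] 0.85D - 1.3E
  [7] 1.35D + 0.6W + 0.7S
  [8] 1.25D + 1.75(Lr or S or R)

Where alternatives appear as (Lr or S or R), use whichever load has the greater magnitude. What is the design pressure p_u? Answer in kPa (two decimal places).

28.36 kPa

(L or Lr) → L = 8.6 kPa; (Lr or S or R) → R = 4.9 kPa.
[1] 1.35(10.5) + 1.3(7.6) + 0.5(8.6) = 14.18 + 9.88 + 4.30 = 28.36
[2] 1.2(10.5) + 0.75(1.2) + 0.75(4.9) = 12.60 + 0.90 + 3.68 = 17.18
[3] 1.4(10.5) = 14.70
[4] 1.35(10.5) + 1.5(8.6) + 0.7(1.2) = 14.18 + 12.90 + 0.84 = 27.92
[5] 1.0(10.5) - 1.4(8.2) = 10.50 - 11.48 = -0.98
[6] 0.85(10.5) - 1.3(7.6) = -0.96
[7] 1.35(10.5) + 0.6(8.2) + 0.7(3.2) = 14.18 + 4.92 + 2.24 = 21.34
[8] 1.25(10.5) + 1.75(4.9) = 21.70
The controlling combination is 1, giving 28.36 kPa.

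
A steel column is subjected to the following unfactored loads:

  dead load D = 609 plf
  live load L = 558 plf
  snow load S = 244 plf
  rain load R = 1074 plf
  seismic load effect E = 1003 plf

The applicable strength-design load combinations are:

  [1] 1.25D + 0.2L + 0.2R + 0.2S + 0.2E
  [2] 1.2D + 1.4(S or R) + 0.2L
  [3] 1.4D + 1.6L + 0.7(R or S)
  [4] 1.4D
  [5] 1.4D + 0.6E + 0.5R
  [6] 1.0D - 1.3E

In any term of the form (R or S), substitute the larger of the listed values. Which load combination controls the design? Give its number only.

Combination 3

(S or R) → R = 1074 plf; (R or S) → R = 1074 plf.
[1] 1.25(609) + 0.2(558) + 0.2(1074) + 0.2(244) + 0.2(1003) = 761.25 + 111.60 + 214.80 + 48.80 + 200.60 = 1337.05
[2] 1.2(609) + 1.4(1074) + 0.2(558) = 730.80 + 1503.60 + 111.60 = 2346.00
[3] 1.4(609) + 1.6(558) + 0.7(1074) = 852.60 + 892.80 + 751.80 = 2497.20
[4] 1.4(609) = 852.60
[5] 1.4(609) + 0.6(1003) + 0.5(1074) = 852.60 + 601.80 + 537.00 = 1991.40
[6] 1.0(609) - 1.3(1003) = 609.00 - 1303.90 = -694.90
The largest value is 2497.20 plf from combination 3.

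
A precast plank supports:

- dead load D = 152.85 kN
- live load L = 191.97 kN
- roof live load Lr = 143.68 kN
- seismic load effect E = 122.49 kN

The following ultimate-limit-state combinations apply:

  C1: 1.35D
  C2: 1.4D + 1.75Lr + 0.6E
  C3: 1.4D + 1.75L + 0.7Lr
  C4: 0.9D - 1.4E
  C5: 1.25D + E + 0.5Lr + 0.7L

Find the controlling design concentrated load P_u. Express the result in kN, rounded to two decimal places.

650.51 kN

C1: 1.35(152.85) = 206.35
C2: 1.4(152.85) + 1.75(143.68) + 0.6(122.49) = 538.92
C3: 1.4(152.85) + 1.75(191.97) + 0.7(143.68) = 650.51
C4: 0.9(152.85) - 1.4(122.49) = -33.92
C5: 1.25(152.85) + 1.0(122.49) + 0.5(143.68) + 0.7(191.97) = 519.77
Combination 3 governs: P_u = 650.51 kN.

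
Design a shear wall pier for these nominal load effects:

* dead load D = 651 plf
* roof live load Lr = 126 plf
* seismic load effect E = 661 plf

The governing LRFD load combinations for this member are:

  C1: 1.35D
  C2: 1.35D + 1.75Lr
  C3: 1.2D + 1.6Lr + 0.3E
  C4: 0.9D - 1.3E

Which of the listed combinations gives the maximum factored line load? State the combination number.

Combination 3

C1: 1.35(651) = 878.85
C2: 1.35(651) + 1.75(126) = 1099.35
C3: 1.2(651) + 1.6(126) + 0.3(661) = 1181.10
C4: 0.9(651) - 1.3(661) = -273.40
The largest value is 1181.10 plf from combination 3.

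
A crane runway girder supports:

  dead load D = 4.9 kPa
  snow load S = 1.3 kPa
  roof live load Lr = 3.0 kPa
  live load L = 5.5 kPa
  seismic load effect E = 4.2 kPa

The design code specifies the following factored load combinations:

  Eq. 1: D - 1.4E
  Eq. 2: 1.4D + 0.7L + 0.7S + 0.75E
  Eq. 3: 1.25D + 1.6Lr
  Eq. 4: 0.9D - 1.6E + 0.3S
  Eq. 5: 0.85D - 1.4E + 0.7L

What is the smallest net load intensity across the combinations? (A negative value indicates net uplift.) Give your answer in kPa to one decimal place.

Eq. 1: 1.0(4.9) - 1.4(4.2) = 4.9 - 5.9 = -1.0
Eq. 2: 1.4(4.9) + 0.7(5.5) + 0.7(1.3) + 0.75(4.2) = 14.8
Eq. 3: 1.25(4.9) + 1.6(3.0) = 6.1 + 4.8 = 10.9
Eq. 4: 0.9(4.9) - 1.6(4.2) + 0.3(1.3) = 4.4 - 6.7 + 0.4 = -1.9
Eq. 5: 0.85(4.9) - 1.4(4.2) + 0.7(5.5) = 2.1
Combination 4 gives the minimum: -1.9 kPa.

-1.9 kPa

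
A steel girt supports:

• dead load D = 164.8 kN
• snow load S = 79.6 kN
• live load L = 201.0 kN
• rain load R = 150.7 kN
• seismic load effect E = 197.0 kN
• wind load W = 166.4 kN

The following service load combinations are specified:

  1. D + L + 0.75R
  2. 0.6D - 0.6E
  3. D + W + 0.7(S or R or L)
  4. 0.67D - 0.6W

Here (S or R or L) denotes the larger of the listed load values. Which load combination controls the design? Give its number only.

Combination 1

(S or R or L) → L = 201.0 kN.
1. 1.0(164.8) + 1.0(201.0) + 0.75(150.7) = 164.8 + 201.0 + 113.0 = 478.8
2. 0.6(164.8) - 0.6(197.0) = 98.9 - 118.2 = -19.3
3. 1.0(164.8) + 1.0(166.4) + 0.7(201.0) = 164.8 + 166.4 + 140.7 = 471.9
4. 0.67(164.8) - 0.6(166.4) = 110.4 - 99.8 = 10.6
The largest value is 478.8 kN from combination 1.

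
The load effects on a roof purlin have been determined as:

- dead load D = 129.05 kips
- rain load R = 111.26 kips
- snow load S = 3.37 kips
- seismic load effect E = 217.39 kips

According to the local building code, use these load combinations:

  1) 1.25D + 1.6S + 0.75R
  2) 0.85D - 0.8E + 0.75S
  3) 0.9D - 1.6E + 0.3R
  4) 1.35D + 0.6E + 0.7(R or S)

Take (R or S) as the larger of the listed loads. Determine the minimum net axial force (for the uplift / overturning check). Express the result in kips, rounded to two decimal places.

(R or S) → R = 111.26 kips.
1) 1.25(129.05) + 1.6(3.37) + 0.75(111.26) = 161.31 + 5.39 + 83.45 = 250.15
2) 0.85(129.05) - 0.8(217.39) + 0.75(3.37) = 109.69 - 173.91 + 2.53 = -61.69
3) 0.9(129.05) - 1.6(217.39) + 0.3(111.26) = -198.30
4) 1.35(129.05) + 0.6(217.39) + 0.7(111.26) = 174.22 + 130.43 + 77.88 = 382.53
Combination 3 gives the minimum: -198.30 kips.

-198.30 kips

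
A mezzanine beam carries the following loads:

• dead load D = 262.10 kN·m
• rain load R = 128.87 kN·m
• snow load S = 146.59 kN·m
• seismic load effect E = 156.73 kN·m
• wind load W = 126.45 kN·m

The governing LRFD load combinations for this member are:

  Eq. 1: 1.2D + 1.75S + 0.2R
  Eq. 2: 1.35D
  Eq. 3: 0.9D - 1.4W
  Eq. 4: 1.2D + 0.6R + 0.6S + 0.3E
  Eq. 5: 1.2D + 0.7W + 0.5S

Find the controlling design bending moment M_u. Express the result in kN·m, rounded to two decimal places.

596.83 kN·m

Eq. 1: 1.2(262.10) + 1.75(146.59) + 0.2(128.87) = 596.83
Eq. 2: 1.35(262.10) = 353.84
Eq. 3: 0.9(262.10) - 1.4(126.45) = 235.89 - 177.03 = 58.86
Eq. 4: 1.2(262.10) + 0.6(128.87) + 0.6(146.59) + 0.3(156.73) = 526.82
Eq. 5: 1.2(262.10) + 0.7(126.45) + 0.5(146.59) = 476.33
Combination 1 governs: M_u = 596.83 kN·m.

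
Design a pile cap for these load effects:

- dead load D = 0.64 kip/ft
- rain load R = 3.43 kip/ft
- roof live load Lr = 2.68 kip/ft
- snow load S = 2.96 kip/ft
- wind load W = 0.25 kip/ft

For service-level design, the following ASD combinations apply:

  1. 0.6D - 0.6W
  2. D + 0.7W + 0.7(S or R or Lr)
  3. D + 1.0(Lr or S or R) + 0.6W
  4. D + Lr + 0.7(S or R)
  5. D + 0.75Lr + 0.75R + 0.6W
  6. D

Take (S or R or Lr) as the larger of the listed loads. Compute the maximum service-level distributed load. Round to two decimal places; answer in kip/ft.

(S or R or Lr) → R = 3.43 kip/ft; (Lr or S or R) → R = 3.43 kip/ft; (S or R) → R = 3.43 kip/ft.
1. 0.6(0.64) - 0.6(0.25) = 0.38 - 0.15 = 0.23
2. 1.0(0.64) + 0.7(0.25) + 0.7(3.43) = 0.64 + 0.18 + 2.40 = 3.22
3. 1.0(0.64) + 1.0(3.43) + 0.6(0.25) = 0.64 + 3.43 + 0.15 = 4.22
4. 1.0(0.64) + 1.0(2.68) + 0.7(3.43) = 0.64 + 2.68 + 2.40 = 5.72
5. 1.0(0.64) + 0.75(2.68) + 0.75(3.43) + 0.6(0.25) = 0.64 + 2.01 + 2.57 + 0.15 = 5.37
6. 1.0(0.64) = 0.64
Maximum is from combination 4.

5.72 kip/ft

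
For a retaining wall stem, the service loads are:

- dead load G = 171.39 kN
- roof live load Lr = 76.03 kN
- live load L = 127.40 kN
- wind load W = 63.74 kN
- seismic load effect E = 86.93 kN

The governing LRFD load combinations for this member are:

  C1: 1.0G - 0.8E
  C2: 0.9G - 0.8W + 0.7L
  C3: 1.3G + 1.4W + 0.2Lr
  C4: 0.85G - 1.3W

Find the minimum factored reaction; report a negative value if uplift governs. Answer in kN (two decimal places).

C1: 1.0(171.39) - 0.8(86.93) = 171.39 - 69.54 = 101.85
C2: 0.9(171.39) - 0.8(63.74) + 0.7(127.40) = 154.25 - 50.99 + 89.18 = 192.44
C3: 1.3(171.39) + 1.4(63.74) + 0.2(76.03) = 327.25
C4: 0.85(171.39) - 1.3(63.74) = 145.68 - 82.86 = 62.82
Combination 4 gives the minimum: 62.82 kN.

62.82 kN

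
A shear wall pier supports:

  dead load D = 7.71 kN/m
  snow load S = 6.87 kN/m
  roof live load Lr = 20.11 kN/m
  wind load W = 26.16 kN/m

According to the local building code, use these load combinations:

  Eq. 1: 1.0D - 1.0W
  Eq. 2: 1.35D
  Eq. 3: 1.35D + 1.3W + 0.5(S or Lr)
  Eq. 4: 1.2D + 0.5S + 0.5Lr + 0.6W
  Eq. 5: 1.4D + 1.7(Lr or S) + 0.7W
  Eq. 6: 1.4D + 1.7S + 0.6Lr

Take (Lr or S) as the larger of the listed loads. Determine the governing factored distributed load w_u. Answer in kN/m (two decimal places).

63.29 kN/m

(S or Lr) → Lr = 20.11 kN/m; (Lr or S) → Lr = 20.11 kN/m.
Eq. 1: 1.0(7.71) - 1.0(26.16) = -18.45
Eq. 2: 1.35(7.71) = 10.41
Eq. 3: 1.35(7.71) + 1.3(26.16) + 0.5(20.11) = 54.47
Eq. 4: 1.2(7.71) + 0.5(6.87) + 0.5(20.11) + 0.6(26.16) = 38.44
Eq. 5: 1.4(7.71) + 1.7(20.11) + 0.7(26.16) = 63.29
Eq. 6: 1.4(7.71) + 1.7(6.87) + 0.6(20.11) = 34.54
The controlling combination is 5, giving 63.29 kN/m.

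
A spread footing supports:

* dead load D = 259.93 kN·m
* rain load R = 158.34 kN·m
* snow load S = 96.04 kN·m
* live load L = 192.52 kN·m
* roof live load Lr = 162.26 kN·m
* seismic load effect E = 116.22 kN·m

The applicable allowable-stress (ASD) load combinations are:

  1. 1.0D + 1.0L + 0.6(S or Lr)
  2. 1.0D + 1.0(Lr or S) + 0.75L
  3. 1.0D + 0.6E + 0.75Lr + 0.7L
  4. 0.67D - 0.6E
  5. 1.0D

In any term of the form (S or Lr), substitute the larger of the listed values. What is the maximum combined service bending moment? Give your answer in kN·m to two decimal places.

(S or Lr) → Lr = 162.26 kN·m; (Lr or S) → Lr = 162.26 kN·m.
1. 1.0(259.93) + 1.0(192.52) + 0.6(162.26) = 259.93 + 192.52 + 97.36 = 549.81
2. 1.0(259.93) + 1.0(162.26) + 0.75(192.52) = 259.93 + 162.26 + 144.39 = 566.58
3. 1.0(259.93) + 0.6(116.22) + 0.75(162.26) + 0.7(192.52) = 259.93 + 69.73 + 121.70 + 134.76 = 586.12
4. 0.67(259.93) - 0.6(116.22) = 174.15 - 69.73 = 104.42
5. 1.0(259.93) = 259.93
Maximum is from combination 3.

586.12 kN·m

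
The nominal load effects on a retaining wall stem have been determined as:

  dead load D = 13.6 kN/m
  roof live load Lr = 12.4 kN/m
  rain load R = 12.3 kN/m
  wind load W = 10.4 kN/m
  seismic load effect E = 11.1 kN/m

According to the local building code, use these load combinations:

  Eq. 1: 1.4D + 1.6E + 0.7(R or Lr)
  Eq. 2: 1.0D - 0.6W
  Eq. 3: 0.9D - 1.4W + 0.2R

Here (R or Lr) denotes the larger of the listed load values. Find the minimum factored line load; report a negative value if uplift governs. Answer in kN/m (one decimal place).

0.1 kN/m

(R or Lr) → Lr = 12.4 kN/m.
Eq. 1: 1.4(13.6) + 1.6(11.1) + 0.7(12.4) = 19.0 + 17.8 + 8.7 = 45.5
Eq. 2: 1.0(13.6) - 0.6(10.4) = 13.6 - 6.2 = 7.4
Eq. 3: 0.9(13.6) - 1.4(10.4) + 0.2(12.3) = 12.2 - 14.6 + 2.5 = 0.1
Combination 3 gives the minimum: 0.1 kN/m.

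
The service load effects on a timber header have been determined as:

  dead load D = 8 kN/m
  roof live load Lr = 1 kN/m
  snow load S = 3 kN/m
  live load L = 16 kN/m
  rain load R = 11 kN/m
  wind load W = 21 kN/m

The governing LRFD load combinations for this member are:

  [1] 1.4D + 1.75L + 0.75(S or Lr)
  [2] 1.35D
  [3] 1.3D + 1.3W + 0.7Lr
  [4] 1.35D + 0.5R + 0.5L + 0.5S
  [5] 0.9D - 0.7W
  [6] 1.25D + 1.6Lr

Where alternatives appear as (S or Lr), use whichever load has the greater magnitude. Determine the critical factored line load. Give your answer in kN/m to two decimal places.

41.45 kN/m

(S or Lr) → S = 3 kN/m.
[1] 1.4(8) + 1.75(16) + 0.75(3) = 11.20 + 28.00 + 2.25 = 41.45
[2] 1.35(8) = 10.80
[3] 1.3(8) + 1.3(21) + 0.7(1) = 10.40 + 27.30 + 0.70 = 38.40
[4] 1.35(8) + 0.5(11) + 0.5(16) + 0.5(3) = 10.80 + 5.50 + 8.00 + 1.50 = 25.80
[5] 0.9(8) - 0.7(21) = 7.20 - 14.70 = -7.50
[6] 1.25(8) + 1.6(1) = 10.00 + 1.60 = 11.60
Maximum is from combination 1.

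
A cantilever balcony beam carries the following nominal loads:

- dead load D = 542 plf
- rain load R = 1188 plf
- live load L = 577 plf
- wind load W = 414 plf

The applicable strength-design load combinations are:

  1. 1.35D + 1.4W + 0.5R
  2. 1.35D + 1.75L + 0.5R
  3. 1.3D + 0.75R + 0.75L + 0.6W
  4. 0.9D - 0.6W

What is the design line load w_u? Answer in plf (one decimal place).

2335.5 plf

1. 1.35(542) + 1.4(414) + 0.5(1188) = 731.7 + 579.6 + 594.0 = 1905.3
2. 1.35(542) + 1.75(577) + 0.5(1188) = 731.7 + 1009.8 + 594.0 = 2335.5
3. 1.3(542) + 0.75(1188) + 0.75(577) + 0.6(414) = 704.6 + 891.0 + 432.8 + 248.4 = 2276.8
4. 0.9(542) - 0.6(414) = 487.8 - 248.4 = 239.4
Maximum is from combination 2.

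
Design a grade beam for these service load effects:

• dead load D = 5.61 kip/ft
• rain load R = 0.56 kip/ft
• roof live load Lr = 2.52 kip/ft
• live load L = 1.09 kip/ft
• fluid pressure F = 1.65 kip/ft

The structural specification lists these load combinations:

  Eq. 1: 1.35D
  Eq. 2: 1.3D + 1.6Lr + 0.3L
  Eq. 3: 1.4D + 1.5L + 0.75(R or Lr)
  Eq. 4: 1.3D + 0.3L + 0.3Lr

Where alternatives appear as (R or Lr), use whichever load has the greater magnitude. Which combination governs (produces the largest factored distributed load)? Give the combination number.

(R or Lr) → Lr = 2.52 kip/ft.
Eq. 1: 1.35(5.61) = 7.57
Eq. 2: 1.3(5.61) + 1.6(2.52) + 0.3(1.09) = 11.65
Eq. 3: 1.4(5.61) + 1.5(1.09) + 0.75(2.52) = 11.38
Eq. 4: 1.3(5.61) + 0.3(1.09) + 0.3(2.52) = 8.38
The largest value is 11.65 kip/ft from combination 2.

Combination 2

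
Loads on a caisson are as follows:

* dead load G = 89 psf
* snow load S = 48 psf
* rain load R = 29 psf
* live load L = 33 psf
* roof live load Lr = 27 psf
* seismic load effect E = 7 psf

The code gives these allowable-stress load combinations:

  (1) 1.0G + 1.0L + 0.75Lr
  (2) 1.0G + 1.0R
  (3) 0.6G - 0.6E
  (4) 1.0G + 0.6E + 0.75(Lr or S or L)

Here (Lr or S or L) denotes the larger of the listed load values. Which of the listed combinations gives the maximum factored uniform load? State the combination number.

(Lr or S or L) → S = 48 psf.
(1) 1.0(89) + 1.0(33) + 0.75(27) = 89.00 + 33.00 + 20.25 = 142.25
(2) 1.0(89) + 1.0(29) = 89.00 + 29.00 = 118.00
(3) 0.6(89) - 0.6(7) = 53.40 - 4.20 = 49.20
(4) 1.0(89) + 0.6(7) + 0.75(48) = 89.00 + 4.20 + 36.00 = 129.20
The largest value is 142.25 psf from combination 1.

Combination 1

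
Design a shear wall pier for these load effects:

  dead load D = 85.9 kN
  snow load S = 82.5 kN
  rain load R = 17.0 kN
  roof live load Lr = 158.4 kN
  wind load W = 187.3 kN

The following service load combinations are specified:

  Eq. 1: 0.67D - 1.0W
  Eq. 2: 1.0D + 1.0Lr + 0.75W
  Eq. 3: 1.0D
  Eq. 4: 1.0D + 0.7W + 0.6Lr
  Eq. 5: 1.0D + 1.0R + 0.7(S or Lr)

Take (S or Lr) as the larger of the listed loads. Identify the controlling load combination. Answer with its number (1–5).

Combination 2

(S or Lr) → Lr = 158.4 kN.
Eq. 1: 0.67(85.9) - 1.0(187.3) = 57.6 - 187.3 = -129.7
Eq. 2: 1.0(85.9) + 1.0(158.4) + 0.75(187.3) = 85.9 + 158.4 + 140.5 = 384.8
Eq. 3: 1.0(85.9) = 85.9
Eq. 4: 1.0(85.9) + 0.7(187.3) + 0.6(158.4) = 312.1
Eq. 5: 1.0(85.9) + 1.0(17.0) + 0.7(158.4) = 85.9 + 17.0 + 110.9 = 213.8
The largest value is 384.8 kN from combination 2.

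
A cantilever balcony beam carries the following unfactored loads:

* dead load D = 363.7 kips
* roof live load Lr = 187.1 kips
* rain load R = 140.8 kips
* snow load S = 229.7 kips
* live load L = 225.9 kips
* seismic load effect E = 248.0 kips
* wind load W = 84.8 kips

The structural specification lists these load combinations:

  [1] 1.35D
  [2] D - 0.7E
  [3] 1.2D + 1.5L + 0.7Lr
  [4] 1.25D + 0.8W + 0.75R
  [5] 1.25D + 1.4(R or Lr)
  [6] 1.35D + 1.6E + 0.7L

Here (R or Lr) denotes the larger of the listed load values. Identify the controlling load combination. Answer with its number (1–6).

(R or Lr) → Lr = 187.1 kips.
[1] 1.35(363.7) = 491.0
[2] 1.0(363.7) - 0.7(248.0) = 190.1
[3] 1.2(363.7) + 1.5(225.9) + 0.7(187.1) = 906.3
[4] 1.25(363.7) + 0.8(84.8) + 0.75(140.8) = 628.1
[5] 1.25(363.7) + 1.4(187.1) = 716.6
[6] 1.35(363.7) + 1.6(248.0) + 0.7(225.9) = 1045.9
The largest value is 1045.9 kips from combination 6.

Combination 6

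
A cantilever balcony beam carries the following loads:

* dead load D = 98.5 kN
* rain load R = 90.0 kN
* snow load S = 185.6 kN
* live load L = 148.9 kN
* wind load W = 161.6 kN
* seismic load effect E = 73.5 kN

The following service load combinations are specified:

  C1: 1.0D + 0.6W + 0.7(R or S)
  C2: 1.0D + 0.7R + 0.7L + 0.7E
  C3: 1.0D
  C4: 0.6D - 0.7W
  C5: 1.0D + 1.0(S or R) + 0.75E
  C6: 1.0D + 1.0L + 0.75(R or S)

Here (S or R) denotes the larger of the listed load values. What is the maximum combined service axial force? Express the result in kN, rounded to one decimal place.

386.6 kN

(R or S) → S = 185.6 kN; (S or R) → S = 185.6 kN.
C1: 1.0(98.5) + 0.6(161.6) + 0.7(185.6) = 98.5 + 97.0 + 129.9 = 325.4
C2: 1.0(98.5) + 0.7(90.0) + 0.7(148.9) + 0.7(73.5) = 98.5 + 63.0 + 104.2 + 51.5 = 317.2
C3: 1.0(98.5) = 98.5
C4: 0.6(98.5) - 0.7(161.6) = 59.1 - 113.1 = -54.0
C5: 1.0(98.5) + 1.0(185.6) + 0.75(73.5) = 98.5 + 185.6 + 55.1 = 339.2
C6: 1.0(98.5) + 1.0(148.9) + 0.75(185.6) = 98.5 + 148.9 + 139.2 = 386.6
Maximum is from combination 6.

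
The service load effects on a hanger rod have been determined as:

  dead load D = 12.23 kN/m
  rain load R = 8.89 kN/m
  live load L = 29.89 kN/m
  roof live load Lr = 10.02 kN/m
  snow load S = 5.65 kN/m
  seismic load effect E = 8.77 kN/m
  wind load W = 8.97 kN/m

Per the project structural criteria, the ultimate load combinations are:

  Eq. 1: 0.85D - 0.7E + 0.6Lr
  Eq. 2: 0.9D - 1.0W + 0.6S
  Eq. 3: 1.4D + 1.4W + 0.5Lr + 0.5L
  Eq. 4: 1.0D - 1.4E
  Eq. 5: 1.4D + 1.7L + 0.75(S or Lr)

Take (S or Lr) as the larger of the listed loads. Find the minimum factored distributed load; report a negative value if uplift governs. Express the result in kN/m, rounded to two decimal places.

(S or Lr) → Lr = 10.02 kN/m.
Eq. 1: 0.85(12.23) - 0.7(8.77) + 0.6(10.02) = 10.27
Eq. 2: 0.9(12.23) - 1.0(8.97) + 0.6(5.65) = 5.43
Eq. 3: 1.4(12.23) + 1.4(8.97) + 0.5(10.02) + 0.5(29.89) = 49.64
Eq. 4: 1.0(12.23) - 1.4(8.77) = -0.05
Eq. 5: 1.4(12.23) + 1.7(29.89) + 0.75(10.02) = 75.45
Combination 4 gives the minimum: -0.05 kN/m.

-0.05 kN/m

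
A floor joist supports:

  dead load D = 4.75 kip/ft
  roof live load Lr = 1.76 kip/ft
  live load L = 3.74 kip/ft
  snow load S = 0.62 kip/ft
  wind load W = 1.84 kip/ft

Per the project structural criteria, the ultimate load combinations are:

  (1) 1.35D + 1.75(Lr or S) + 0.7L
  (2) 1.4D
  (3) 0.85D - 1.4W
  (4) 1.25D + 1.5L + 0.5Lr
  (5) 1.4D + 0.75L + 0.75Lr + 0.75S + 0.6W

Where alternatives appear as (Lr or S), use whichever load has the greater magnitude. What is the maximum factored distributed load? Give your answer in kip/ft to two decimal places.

12.43 kip/ft

(Lr or S) → Lr = 1.76 kip/ft.
(1) 1.35(4.75) + 1.75(1.76) + 0.7(3.74) = 6.41 + 3.08 + 2.62 = 12.11
(2) 1.4(4.75) = 6.65
(3) 0.85(4.75) - 1.4(1.84) = 4.04 - 2.58 = 1.46
(4) 1.25(4.75) + 1.5(3.74) + 0.5(1.76) = 5.94 + 5.61 + 0.88 = 12.43
(5) 1.4(4.75) + 0.75(3.74) + 0.75(1.76) + 0.75(0.62) + 0.6(1.84) = 12.34
Maximum is from combination 4.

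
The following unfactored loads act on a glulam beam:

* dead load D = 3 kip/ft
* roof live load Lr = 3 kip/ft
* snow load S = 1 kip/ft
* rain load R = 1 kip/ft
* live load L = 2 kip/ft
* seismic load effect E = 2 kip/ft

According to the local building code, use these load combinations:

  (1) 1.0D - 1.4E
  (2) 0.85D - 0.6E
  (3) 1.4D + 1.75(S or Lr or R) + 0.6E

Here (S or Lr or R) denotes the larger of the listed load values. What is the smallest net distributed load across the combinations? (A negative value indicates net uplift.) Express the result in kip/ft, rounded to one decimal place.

0.2 kip/ft

(S or Lr or R) → Lr = 3 kip/ft.
(1) 1.0(3) - 1.4(2) = 3.0 - 2.8 = 0.2
(2) 0.85(3) - 0.6(2) = 2.6 - 1.2 = 1.4
(3) 1.4(3) + 1.75(3) + 0.6(2) = 4.2 + 5.3 + 1.2 = 10.7
Combination 1 gives the minimum: 0.2 kip/ft.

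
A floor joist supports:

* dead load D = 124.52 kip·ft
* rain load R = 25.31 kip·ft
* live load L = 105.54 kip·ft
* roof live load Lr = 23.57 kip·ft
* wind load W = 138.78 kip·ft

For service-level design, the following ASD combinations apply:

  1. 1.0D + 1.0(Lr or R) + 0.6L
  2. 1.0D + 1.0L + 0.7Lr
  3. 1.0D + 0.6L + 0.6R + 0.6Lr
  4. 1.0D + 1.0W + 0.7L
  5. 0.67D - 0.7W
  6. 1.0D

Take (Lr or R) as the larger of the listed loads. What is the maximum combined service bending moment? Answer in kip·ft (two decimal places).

337.18 kip·ft

(Lr or R) → R = 25.31 kip·ft.
1. 1.0(124.52) + 1.0(25.31) + 0.6(105.54) = 124.52 + 25.31 + 63.32 = 213.15
2. 1.0(124.52) + 1.0(105.54) + 0.7(23.57) = 124.52 + 105.54 + 16.50 = 246.56
3. 1.0(124.52) + 0.6(105.54) + 0.6(25.31) + 0.6(23.57) = 124.52 + 63.32 + 15.19 + 14.14 = 217.17
4. 1.0(124.52) + 1.0(138.78) + 0.7(105.54) = 124.52 + 138.78 + 73.88 = 337.18
5. 0.67(124.52) - 0.7(138.78) = 83.43 - 97.15 = -13.72
6. 1.0(124.52) = 124.52
Maximum is from combination 4.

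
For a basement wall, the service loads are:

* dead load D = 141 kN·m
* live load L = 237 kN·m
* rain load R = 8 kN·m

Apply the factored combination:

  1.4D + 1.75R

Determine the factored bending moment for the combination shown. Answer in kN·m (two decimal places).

211.40 kN·m

1.4(141) + 1.75(8) = 197.40 + 14.00 = 211.40
M_u = 211.40 kN·m.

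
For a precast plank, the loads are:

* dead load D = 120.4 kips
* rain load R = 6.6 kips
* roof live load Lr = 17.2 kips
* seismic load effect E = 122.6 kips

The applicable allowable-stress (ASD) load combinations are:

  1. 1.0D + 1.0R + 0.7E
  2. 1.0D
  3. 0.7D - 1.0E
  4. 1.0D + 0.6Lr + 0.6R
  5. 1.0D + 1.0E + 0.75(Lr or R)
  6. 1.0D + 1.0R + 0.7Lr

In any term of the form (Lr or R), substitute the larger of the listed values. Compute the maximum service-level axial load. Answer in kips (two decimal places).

(Lr or R) → Lr = 17.2 kips.
1. 1.0(120.4) + 1.0(6.6) + 0.7(122.6) = 120.40 + 6.60 + 85.82 = 212.82
2. 1.0(120.4) = 120.40
3. 0.7(120.4) - 1.0(122.6) = 84.28 - 122.60 = -38.32
4. 1.0(120.4) + 0.6(17.2) + 0.6(6.6) = 120.40 + 10.32 + 3.96 = 134.68
5. 1.0(120.4) + 1.0(122.6) + 0.75(17.2) = 120.40 + 122.60 + 12.90 = 255.90
6. 1.0(120.4) + 1.0(6.6) + 0.7(17.2) = 120.40 + 6.60 + 12.04 = 139.04
Combination 5 governs: P = 255.90 kips.

255.90 kips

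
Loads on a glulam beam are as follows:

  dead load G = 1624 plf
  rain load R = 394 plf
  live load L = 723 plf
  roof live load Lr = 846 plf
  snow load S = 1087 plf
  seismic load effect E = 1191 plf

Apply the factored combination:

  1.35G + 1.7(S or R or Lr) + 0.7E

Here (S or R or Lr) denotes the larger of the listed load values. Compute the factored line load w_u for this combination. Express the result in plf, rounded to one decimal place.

4874.0 plf

(S or R or Lr) → S = 1087 plf.
1.35(1624) + 1.7(1087) + 0.7(1191) = 2192.4 + 1847.9 + 833.7 = 4874.0
w_u = 4874.0 plf.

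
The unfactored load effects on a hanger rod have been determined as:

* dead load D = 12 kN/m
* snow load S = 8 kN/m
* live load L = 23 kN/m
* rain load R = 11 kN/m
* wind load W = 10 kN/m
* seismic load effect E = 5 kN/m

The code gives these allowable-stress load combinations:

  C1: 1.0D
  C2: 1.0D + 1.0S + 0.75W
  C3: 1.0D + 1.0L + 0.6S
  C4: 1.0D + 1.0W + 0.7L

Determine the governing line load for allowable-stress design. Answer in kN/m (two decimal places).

39.80 kN/m

C1: 1.0(12) = 12.00
C2: 1.0(12) + 1.0(8) + 0.75(10) = 12.00 + 8.00 + 7.50 = 27.50
C3: 1.0(12) + 1.0(23) + 0.6(8) = 12.00 + 23.00 + 4.80 = 39.80
C4: 1.0(12) + 1.0(10) + 0.7(23) = 12.00 + 10.00 + 16.10 = 38.10
The controlling combination is 3, giving 39.80 kN/m.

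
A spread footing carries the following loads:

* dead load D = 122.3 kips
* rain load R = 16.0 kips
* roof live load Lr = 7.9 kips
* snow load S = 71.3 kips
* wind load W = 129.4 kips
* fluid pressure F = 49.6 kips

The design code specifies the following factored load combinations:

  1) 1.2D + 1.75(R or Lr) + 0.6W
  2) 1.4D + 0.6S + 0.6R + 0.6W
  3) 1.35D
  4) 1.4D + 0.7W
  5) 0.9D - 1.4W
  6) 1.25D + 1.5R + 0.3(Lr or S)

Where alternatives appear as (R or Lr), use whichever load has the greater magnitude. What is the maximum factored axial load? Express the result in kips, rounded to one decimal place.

(R or Lr) → R = 16.0 kips; (Lr or S) → S = 71.3 kips.
1) 1.2(122.3) + 1.75(16.0) + 0.6(129.4) = 252.4
2) 1.4(122.3) + 0.6(71.3) + 0.6(16.0) + 0.6(129.4) = 301.2
3) 1.35(122.3) = 165.1
4) 1.4(122.3) + 0.7(129.4) = 261.8
5) 0.9(122.3) - 1.4(129.4) = -71.1
6) 1.25(122.3) + 1.5(16.0) + 0.3(71.3) = 198.3
Maximum is from combination 2.

301.2 kips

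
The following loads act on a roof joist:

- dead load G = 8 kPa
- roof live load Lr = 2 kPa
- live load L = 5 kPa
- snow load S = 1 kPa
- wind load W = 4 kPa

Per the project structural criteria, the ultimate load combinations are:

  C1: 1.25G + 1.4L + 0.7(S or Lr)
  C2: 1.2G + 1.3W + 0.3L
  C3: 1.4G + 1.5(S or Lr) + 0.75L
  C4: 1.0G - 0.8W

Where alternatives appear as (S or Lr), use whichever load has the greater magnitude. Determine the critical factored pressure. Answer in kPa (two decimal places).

(S or Lr) → Lr = 2 kPa.
C1: 1.25(8) + 1.4(5) + 0.7(2) = 10.00 + 7.00 + 1.40 = 18.40
C2: 1.2(8) + 1.3(4) + 0.3(5) = 9.60 + 5.20 + 1.50 = 16.30
C3: 1.4(8) + 1.5(2) + 0.75(5) = 11.20 + 3.00 + 3.75 = 17.95
C4: 1.0(8) - 0.8(4) = 8.00 - 3.20 = 4.80
Combination 1 governs: p_u = 18.40 kPa.

18.40 kPa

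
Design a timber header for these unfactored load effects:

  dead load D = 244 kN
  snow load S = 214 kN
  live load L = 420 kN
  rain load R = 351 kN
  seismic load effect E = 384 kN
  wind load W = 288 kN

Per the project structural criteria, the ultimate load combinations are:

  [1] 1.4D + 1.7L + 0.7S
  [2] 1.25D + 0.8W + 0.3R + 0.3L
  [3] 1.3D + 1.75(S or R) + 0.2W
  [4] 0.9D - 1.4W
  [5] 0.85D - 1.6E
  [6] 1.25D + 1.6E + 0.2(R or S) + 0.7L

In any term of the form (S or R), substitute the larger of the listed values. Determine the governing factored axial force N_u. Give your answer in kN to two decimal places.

1283.60 kN

(S or R) → R = 351 kN; (R or S) → R = 351 kN.
[1] 1.4(244) + 1.7(420) + 0.7(214) = 1205.40
[2] 1.25(244) + 0.8(288) + 0.3(351) + 0.3(420) = 766.70
[3] 1.3(244) + 1.75(351) + 0.2(288) = 989.05
[4] 0.9(244) - 1.4(288) = -183.60
[5] 0.85(244) - 1.6(384) = -407.00
[6] 1.25(244) + 1.6(384) + 0.2(351) + 0.7(420) = 1283.60
Combination 6 governs: N_u = 1283.60 kN.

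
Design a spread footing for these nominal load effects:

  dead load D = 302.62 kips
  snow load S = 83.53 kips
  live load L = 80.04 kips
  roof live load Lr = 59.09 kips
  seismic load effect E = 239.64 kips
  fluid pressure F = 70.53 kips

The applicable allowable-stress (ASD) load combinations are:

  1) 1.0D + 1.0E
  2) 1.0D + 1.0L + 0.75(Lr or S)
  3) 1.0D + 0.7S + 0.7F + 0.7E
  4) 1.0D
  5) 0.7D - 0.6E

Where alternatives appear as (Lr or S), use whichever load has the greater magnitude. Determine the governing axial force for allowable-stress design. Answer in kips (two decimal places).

(Lr or S) → S = 83.53 kips.
1) 1.0(302.62) + 1.0(239.64) = 302.62 + 239.64 = 542.26
2) 1.0(302.62) + 1.0(80.04) + 0.75(83.53) = 302.62 + 80.04 + 62.65 = 445.31
3) 1.0(302.62) + 0.7(83.53) + 0.7(70.53) + 0.7(239.64) = 302.62 + 58.47 + 49.37 + 167.75 = 578.21
4) 1.0(302.62) = 302.62
5) 0.7(302.62) - 0.6(239.64) = 211.83 - 143.78 = 68.05
Combination 3 governs: P = 578.21 kips.

578.21 kips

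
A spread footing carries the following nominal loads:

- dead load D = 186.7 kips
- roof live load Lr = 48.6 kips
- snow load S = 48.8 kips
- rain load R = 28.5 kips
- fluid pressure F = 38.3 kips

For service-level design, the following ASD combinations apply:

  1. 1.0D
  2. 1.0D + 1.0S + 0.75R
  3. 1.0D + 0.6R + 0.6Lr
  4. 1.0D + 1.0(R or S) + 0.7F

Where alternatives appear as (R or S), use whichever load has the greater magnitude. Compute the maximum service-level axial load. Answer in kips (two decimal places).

262.31 kips

(R or S) → S = 48.8 kips.
1. 1.0(186.7) = 186.70
2. 1.0(186.7) + 1.0(48.8) + 0.75(28.5) = 186.70 + 48.80 + 21.38 = 256.88
3. 1.0(186.7) + 0.6(28.5) + 0.6(48.6) = 186.70 + 17.10 + 29.16 = 232.96
4. 1.0(186.7) + 1.0(48.8) + 0.7(38.3) = 186.70 + 48.80 + 26.81 = 262.31
Maximum is from combination 4.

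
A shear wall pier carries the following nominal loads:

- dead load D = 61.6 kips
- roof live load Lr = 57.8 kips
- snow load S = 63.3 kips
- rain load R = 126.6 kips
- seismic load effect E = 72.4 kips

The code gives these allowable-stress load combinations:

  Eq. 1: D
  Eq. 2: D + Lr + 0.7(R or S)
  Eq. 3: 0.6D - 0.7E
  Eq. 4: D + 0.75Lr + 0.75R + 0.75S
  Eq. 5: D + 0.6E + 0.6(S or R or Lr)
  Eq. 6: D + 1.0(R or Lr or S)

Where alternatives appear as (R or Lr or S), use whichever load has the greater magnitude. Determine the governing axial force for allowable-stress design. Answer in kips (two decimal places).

(R or S) → R = 126.6 kips; (S or R or Lr) → R = 126.6 kips; (R or Lr or S) → R = 126.6 kips.
Eq. 1: 1.0(61.6) = 61.60
Eq. 2: 1.0(61.6) + 1.0(57.8) + 0.7(126.6) = 61.60 + 57.80 + 88.62 = 208.02
Eq. 3: 0.6(61.6) - 0.7(72.4) = 36.96 - 50.68 = -13.72
Eq. 4: 1.0(61.6) + 0.75(57.8) + 0.75(126.6) + 0.75(63.3) = 61.60 + 43.35 + 94.95 + 47.48 = 247.38
Eq. 5: 1.0(61.6) + 0.6(72.4) + 0.6(126.6) = 61.60 + 43.44 + 75.96 = 181.00
Eq. 6: 1.0(61.6) + 1.0(126.6) = 61.60 + 126.60 = 188.20
The controlling combination is 4, giving 247.38 kips.

247.38 kips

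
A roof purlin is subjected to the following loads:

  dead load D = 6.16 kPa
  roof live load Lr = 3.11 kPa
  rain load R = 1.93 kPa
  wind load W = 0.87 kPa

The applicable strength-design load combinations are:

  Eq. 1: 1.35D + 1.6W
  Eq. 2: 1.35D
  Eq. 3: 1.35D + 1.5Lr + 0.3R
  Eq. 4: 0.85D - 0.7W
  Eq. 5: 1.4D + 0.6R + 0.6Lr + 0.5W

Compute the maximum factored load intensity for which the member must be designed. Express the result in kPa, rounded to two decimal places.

13.56 kPa

Eq. 1: 1.35(6.16) + 1.6(0.87) = 9.71
Eq. 2: 1.35(6.16) = 8.32
Eq. 3: 1.35(6.16) + 1.5(3.11) + 0.3(1.93) = 13.56
Eq. 4: 0.85(6.16) - 0.7(0.87) = 4.63
Eq. 5: 1.4(6.16) + 0.6(1.93) + 0.6(3.11) + 0.5(0.87) = 12.08
Maximum is from combination 3.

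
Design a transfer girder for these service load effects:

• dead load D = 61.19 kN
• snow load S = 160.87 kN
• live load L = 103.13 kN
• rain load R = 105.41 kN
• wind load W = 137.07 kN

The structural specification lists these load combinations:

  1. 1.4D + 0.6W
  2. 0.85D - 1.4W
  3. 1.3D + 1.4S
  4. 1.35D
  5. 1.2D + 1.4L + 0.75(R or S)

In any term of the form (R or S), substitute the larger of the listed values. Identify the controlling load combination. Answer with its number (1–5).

(R or S) → S = 160.87 kN.
1. 1.4(61.19) + 0.6(137.07) = 167.91
2. 0.85(61.19) - 1.4(137.07) = -139.89
3. 1.3(61.19) + 1.4(160.87) = 304.77
4. 1.35(61.19) = 82.61
5. 1.2(61.19) + 1.4(103.13) + 0.75(160.87) = 338.46
The largest value is 338.46 kN from combination 5.

Combination 5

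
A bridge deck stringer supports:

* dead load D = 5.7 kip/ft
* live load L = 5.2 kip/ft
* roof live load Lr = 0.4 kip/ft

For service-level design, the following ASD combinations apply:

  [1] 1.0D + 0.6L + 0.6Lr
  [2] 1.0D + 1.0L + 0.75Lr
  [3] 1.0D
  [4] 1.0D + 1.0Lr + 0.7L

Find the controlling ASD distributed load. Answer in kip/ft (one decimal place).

11.2 kip/ft

[1] 1.0(5.7) + 0.6(5.2) + 0.6(0.4) = 9.1
[2] 1.0(5.7) + 1.0(5.2) + 0.75(0.4) = 5.7 + 5.2 + 0.3 = 11.2
[3] 1.0(5.7) = 5.7
[4] 1.0(5.7) + 1.0(0.4) + 0.7(5.2) = 5.7 + 0.4 + 3.6 = 9.7
The controlling combination is 2, giving 11.2 kip/ft.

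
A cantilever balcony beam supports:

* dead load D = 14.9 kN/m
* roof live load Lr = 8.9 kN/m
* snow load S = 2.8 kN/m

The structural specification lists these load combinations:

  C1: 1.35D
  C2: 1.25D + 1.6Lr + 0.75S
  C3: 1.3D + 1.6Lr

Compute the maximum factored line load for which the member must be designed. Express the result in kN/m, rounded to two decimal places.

34.97 kN/m

C1: 1.35(14.9) = 20.12
C2: 1.25(14.9) + 1.6(8.9) + 0.75(2.8) = 34.97
C3: 1.3(14.9) + 1.6(8.9) = 33.61
The controlling combination is 2, giving 34.97 kN/m.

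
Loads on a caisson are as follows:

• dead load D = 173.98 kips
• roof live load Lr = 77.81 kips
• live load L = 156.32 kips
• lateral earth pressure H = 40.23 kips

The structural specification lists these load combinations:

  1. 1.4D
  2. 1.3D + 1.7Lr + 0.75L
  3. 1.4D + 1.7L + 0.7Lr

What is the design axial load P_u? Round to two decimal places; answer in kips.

563.78 kips

1. 1.4(173.98) = 243.57
2. 1.3(173.98) + 1.7(77.81) + 0.75(156.32) = 226.17 + 132.28 + 117.24 = 475.69
3. 1.4(173.98) + 1.7(156.32) + 0.7(77.81) = 243.57 + 265.74 + 54.47 = 563.78
Maximum is from combination 3.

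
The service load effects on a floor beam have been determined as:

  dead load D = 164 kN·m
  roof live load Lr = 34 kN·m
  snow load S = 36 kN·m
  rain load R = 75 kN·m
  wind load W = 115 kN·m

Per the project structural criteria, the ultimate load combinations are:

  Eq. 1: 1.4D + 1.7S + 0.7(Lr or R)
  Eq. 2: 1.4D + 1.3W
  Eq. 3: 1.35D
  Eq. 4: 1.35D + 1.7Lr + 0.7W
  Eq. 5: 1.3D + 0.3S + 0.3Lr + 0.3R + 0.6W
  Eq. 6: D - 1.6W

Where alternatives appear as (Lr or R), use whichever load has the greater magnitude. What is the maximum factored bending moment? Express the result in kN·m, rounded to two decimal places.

(Lr or R) → R = 75 kN·m.
Eq. 1: 1.4(164) + 1.7(36) + 0.7(75) = 229.60 + 61.20 + 52.50 = 343.30
Eq. 2: 1.4(164) + 1.3(115) = 229.60 + 149.50 = 379.10
Eq. 3: 1.35(164) = 221.40
Eq. 4: 1.35(164) + 1.7(34) + 0.7(115) = 221.40 + 57.80 + 80.50 = 359.70
Eq. 5: 1.3(164) + 0.3(36) + 0.3(34) + 0.3(75) + 0.6(115) = 213.20 + 10.80 + 10.20 + 22.50 + 69.00 = 325.70
Eq. 6: 1.0(164) - 1.6(115) = 164.00 - 184.00 = -20.00
The controlling combination is 2, giving 379.10 kN·m.

379.10 kN·m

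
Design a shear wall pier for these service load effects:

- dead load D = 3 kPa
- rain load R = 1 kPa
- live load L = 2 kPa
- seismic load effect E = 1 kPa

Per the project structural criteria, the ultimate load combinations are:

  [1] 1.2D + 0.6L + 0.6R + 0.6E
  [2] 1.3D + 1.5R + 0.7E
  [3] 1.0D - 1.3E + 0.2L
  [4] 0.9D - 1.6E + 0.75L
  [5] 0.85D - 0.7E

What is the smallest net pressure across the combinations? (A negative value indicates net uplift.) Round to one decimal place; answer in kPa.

1.9 kPa

[1] 1.2(3) + 0.6(2) + 0.6(1) + 0.6(1) = 3.6 + 1.2 + 0.6 + 0.6 = 6.0
[2] 1.3(3) + 1.5(1) + 0.7(1) = 3.9 + 1.5 + 0.7 = 6.1
[3] 1.0(3) - 1.3(1) + 0.2(2) = 3.0 - 1.3 + 0.4 = 2.1
[4] 0.9(3) - 1.6(1) + 0.75(2) = 2.7 - 1.6 + 1.5 = 2.6
[5] 0.85(3) - 0.7(1) = 2.6 - 0.7 = 1.9
Combination 5 gives the minimum: 1.9 kPa.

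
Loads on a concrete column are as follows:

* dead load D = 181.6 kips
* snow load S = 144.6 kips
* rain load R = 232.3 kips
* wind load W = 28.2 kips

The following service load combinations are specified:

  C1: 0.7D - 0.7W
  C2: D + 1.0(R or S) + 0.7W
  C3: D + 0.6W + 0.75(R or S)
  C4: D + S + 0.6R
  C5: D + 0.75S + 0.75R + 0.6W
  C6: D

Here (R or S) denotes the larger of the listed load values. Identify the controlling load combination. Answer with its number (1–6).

(R or S) → R = 232.3 kips.
C1: 0.7(181.6) - 0.7(28.2) = 107.4
C2: 1.0(181.6) + 1.0(232.3) + 0.7(28.2) = 433.6
C3: 1.0(181.6) + 0.6(28.2) + 0.75(232.3) = 372.7
C4: 1.0(181.6) + 1.0(144.6) + 0.6(232.3) = 465.6
C5: 1.0(181.6) + 0.75(144.6) + 0.75(232.3) + 0.6(28.2) = 481.2
C6: 1.0(181.6) = 181.6
The largest value is 481.2 kips from combination 5.

Combination 5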